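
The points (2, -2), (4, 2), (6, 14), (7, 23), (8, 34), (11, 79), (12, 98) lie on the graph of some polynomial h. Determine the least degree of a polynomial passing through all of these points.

Divided differences on the nodes 2, 4, 6, 7, 8, 11, 12:
  order 0: -2  2  14  23  34  79  98
  order 1: 2  6  9  11  15  19
  order 2: 1  1  1  1  1
  order 3: 0  0  0  0
  order 4: 0  0  0
  order 5: 0  0
  order 6: 0
The order-2 divided differences are all 1 (nonzero) and every higher order vanishes, so the data lies on a polynomial of degree exactly 2.

2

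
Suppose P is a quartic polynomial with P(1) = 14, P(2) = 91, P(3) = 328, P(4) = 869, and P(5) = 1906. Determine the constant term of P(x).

Write P(x) = ax^4 + bx^3 + cx^2 + dx + e. Substituting each data point gives a linear system:
  a + b + c + d + e = 14
  16a + 8b + 4c + 2d + e = 91
  81a + 27b + 9c + 3d + e = 328
  256a + 64b + 16c + 4d + e = 869
  625a + 125b + 25c + 5d + e = 1906
Solving the system yields a = 2, b = 4, c = 6, d = 1, e = 1.
So P(x) = 2x^4 + 4x^3 + 6x^2 + x + 1.
The constant term is 1.

1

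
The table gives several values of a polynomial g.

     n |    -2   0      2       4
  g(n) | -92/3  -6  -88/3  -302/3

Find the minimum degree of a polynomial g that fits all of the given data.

2

Forward differences of the values at n = -2, 0, 2, 4:
  g  : -92/3  -6  -88/3  -302/3
  Δ  : 74/3  -70/3  -214/3
  Δ^2: -48  -48
  Δ^3: 0
The second differences are constant (-48) and nonzero, while all higher differences vanish, so the minimal degree is 2.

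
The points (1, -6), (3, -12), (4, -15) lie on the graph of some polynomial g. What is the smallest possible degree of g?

Divided differences on the nodes 1, 3, 4:
  order 0: -6  -12  -15
  order 1: -3  -3
  order 2: 0
The order-1 divided differences are all -3 (nonzero) and every higher order vanishes, so the data lies on a polynomial of degree exactly 1.

1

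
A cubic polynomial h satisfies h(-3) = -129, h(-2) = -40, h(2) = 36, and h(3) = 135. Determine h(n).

Write h(n) = an^3 + bn^2 + cn + d. Substituting each data point gives a linear system:
  -27a + 9b - 3c + d = -129
  -8a + 4b - 2c + d = -40
  8a + 4b + 2c + d = 36
  27a + 9b + 3c + d = 135
Solving the system yields a = 5, b = 1, c = -1, d = -6.
So h(n) = 5n³ + n² - n - 6.
Check: h(3) = 135. ✓

h(n) = 5n^3 + n^2 - n - 6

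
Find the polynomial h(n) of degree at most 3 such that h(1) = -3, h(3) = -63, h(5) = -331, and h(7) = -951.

Using the Lagrange interpolation formula with nodes 1, 3, 5, 7:
  L_0(n) = (n - 3)(n - 5)(n - 7) / -48
  L_1(n) = (n - 1)(n - 5)(n - 7) / 16
  L_2(n) = (n - 1)(n - 3)(n - 7) / -16
  L_3(n) = (n - 1)(n - 3)(n - 5) / 48
Then h(n) = -3·L_0(n) - 63·L_1(n) - 331·L_2(n) - 951·L_3(n).
Expanding and collecting terms gives h(n) = -3n^3 + n^2 + 5n - 6.
Check: h(7) = -951. ✓

h(n) = -3n^3 + n^2 + 5n - 6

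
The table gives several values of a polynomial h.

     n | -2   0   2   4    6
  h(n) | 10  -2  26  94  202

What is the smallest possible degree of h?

Forward differences of the values at n = -2, 0, 2, 4, 6:
  h  : 10  -2  26  94  202
  Δ  : -12  28  68  108
  Δ^2: 40  40  40
  Δ^3: 0  0
  Δ^4: 0
The second differences are constant (40) and nonzero, while all higher differences vanish, so the minimal degree is 2.

2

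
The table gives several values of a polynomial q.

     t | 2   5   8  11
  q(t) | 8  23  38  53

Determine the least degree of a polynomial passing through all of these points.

1

Forward differences of the values at t = 2, 5, 8, 11:
  q  : 8  23  38  53
  Δ  : 15  15  15
  Δ^2: 0  0
  Δ^3: 0
The first differences are constant (15) and nonzero, while all higher differences vanish, so the minimal degree is 1.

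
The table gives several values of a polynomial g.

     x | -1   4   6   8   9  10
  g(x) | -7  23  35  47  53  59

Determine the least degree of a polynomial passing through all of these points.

1

Divided differences on the nodes -1, 4, 6, 8, 9, 10:
  order 0: -7  23  35  47  53  59
  order 1: 6  6  6  6  6
  order 2: 0  0  0  0
  order 3: 0  0  0
  order 4: 0  0
  order 5: 0
The order-1 divided differences are all 6 (nonzero) and every higher order vanishes, so the data lies on a polynomial of degree exactly 1.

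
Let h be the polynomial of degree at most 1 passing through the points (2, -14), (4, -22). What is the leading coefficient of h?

Write h(n) = an + b. Substituting each data point gives a linear system:
  2a + b = -14
  4a + b = -22
Solving the system yields a = -4, b = -6.
So h(n) = -4n - 6.
The leading coefficient is -4.

-4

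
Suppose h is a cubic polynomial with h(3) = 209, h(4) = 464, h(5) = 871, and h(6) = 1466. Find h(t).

Using the Lagrange interpolation formula with nodes 3, 4, 5, 6:
  L_0(t) = (t - 4)(t - 5)(t - 6) / -6
  L_1(t) = (t - 3)(t - 5)(t - 6) / 2
  L_2(t) = (t - 3)(t - 4)(t - 6) / -2
  L_3(t) = (t - 3)(t - 4)(t - 5) / 6
Then h(t) = 209·L_0(t) + 464·L_1(t) + 871·L_2(t) + 1466·L_3(t).
Expanding and collecting terms gives h(t) = 6t^3 + 4t^2 + 5t - 4.
Check: h(3) = 209. ✓

h(t) = 6t^3 + 4t^2 + 5t - 4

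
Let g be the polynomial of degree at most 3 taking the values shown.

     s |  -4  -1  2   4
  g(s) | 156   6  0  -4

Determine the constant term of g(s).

Write g(s) = as^3 + bs^2 + cs + d. Substituting each data point gives a linear system:
  -64a + 16b - 4c + d = 156
  -a + b - c + d = 6
  8a + 4b + 2c + d = 0
  64a + 16b + 4c + d = -4
Solving the system yields a = -1, b = 5, c = -4, d = -4.
So g(s) = -s³ + 5s² - 4s - 4.
The constant term is -4.

-4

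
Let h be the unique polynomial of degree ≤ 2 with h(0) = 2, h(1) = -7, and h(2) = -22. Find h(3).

Using the Lagrange interpolation formula with nodes 0, 1, 2:
  L_0(x) = (x - 1)(x - 2) / 2
  L_1(x) = x(x - 2) / -1
  L_2(x) = x(x - 1) / 2
Then h(x) = 2·L_0(x) - 7·L_1(x) - 22·L_2(x).
Expanding and collecting terms gives h(x) = -3x^2 - 6x + 2.
Evaluating at x = 3: h(3) = -43.

-43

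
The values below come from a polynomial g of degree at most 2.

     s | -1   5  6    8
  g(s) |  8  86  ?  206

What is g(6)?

The 3 known points determine the degree-2 polynomial uniquely.
Write g(s) = as^2 + bs + c. Substituting each data point gives a linear system:
  a - b + c = 8
  25a + 5b + c = 86
  64a + 8b + c = 206
Solving the system yields a = 3, b = 1, c = 6.
So g(s) = 3s² + s + 6.
Then g(6) = 120.

120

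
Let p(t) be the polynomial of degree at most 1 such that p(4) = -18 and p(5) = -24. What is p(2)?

-6

Write p(t) = at + b. Substituting each data point gives a linear system:
  4a + b = -18
  5a + b = -24
Solving the system yields a = -6, b = 6.
So p(t) = -6t + 6.
Then p(2) = -6.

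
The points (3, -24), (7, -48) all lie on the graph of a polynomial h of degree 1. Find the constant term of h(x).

-6

Write h(x) = ax + b. Substituting each data point gives a linear system:
  3a + b = -24
  7a + b = -48
Solving the system yields a = -6, b = -6.
So h(x) = -6x - 6.
The constant term is -6.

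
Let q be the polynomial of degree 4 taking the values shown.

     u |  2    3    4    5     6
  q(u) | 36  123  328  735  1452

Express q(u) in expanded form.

Write q(u) = au^4 + bu^3 + cu^2 + du + e. Substituting each data point gives a linear system:
  16a + 8b + 4c + 2d + e = 36
  81a + 27b + 9c + 3d + e = 123
  256a + 64b + 16c + 4d + e = 328
  625a + 125b + 25c + 5d + e = 735
  1296a + 216b + 36c + 6d + e = 1452
Solving the system yields a = 1, b = 0, c = 4, d = 2, e = 0.
So q(u) = u^4 + 4u^2 + 2u.
Check: q(3) = 123. ✓

q(u) = u^4 + 4u^2 + 2u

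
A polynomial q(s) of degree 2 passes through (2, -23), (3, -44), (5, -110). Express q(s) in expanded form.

Write q(s) = as^2 + bs + c. Substituting each data point gives a linear system:
  4a + 2b + c = -23
  9a + 3b + c = -44
  25a + 5b + c = -110
Solving the system yields a = -4, b = -1, c = -5.
So q(s) = -4s^2 - s - 5.
Check: q(5) = -110. ✓

q(s) = -4s^2 - s - 5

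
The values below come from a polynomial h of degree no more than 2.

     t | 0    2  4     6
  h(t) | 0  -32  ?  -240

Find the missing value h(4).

The 3 known points determine the degree-2 polynomial uniquely.
Write h(t) = at^2 + bt + c. Substituting each data point gives a linear system:
  c = 0
  4a + 2b + c = -32
  36a + 6b + c = -240
Solving the system yields a = -6, b = -4, c = 0.
So h(t) = -6t^2 - 4t.
Then h(4) = -112.

-112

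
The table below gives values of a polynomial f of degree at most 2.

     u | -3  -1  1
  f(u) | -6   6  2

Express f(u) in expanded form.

f(u) = -2u^2 - 2u + 6

Write f(u) = au^2 + bu + c. Substituting each data point gives a linear system:
  9a - 3b + c = -6
  a - b + c = 6
  a + b + c = 2
Solving the system yields a = -2, b = -2, c = 6.
So f(u) = -2u^2 - 2u + 6.
Check: f(1) = 2. ✓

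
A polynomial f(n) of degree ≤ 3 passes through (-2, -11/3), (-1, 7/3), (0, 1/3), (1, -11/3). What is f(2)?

Forward differences of the values at n = -2, -1, 0, 1:
  f  : -11/3  7/3  1/3  -11/3
  Δ  : 6  -2  -4
  Δ^2: -8  -2
  Δ^3: 6
The third differences are constant, confirming degree 3.
Interpolating (Newton forward form) and evaluating at n = 2 gives f(2) = -11/3.

-11/3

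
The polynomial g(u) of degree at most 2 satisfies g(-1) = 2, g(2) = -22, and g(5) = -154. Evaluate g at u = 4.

-98

Using the Lagrange interpolation formula with nodes -1, 2, 5:
  L_0(u) = (u - 2)(u - 5) / 18
  L_1(u) = (u + 1)(u - 5) / -9
  L_2(u) = (u + 1)(u - 2) / 18
Then g(u) = 2·L_0(u) - 22·L_1(u) - 154·L_2(u).
Expanding and collecting terms gives g(u) = -6u² - 2u + 6.
Evaluating at u = 4: g(4) = -98.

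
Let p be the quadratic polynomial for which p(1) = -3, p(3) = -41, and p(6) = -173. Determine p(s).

p(s) = -5s^2 + s + 1

Write p(s) = as^2 + bs + c. Substituting each data point gives a linear system:
  a + b + c = -3
  9a + 3b + c = -41
  36a + 6b + c = -173
Solving the system yields a = -5, b = 1, c = 1.
So p(s) = -5s^2 + s + 1.
Check: p(6) = -173. ✓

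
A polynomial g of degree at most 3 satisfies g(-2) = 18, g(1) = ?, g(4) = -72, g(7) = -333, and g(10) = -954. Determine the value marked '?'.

-9

On equispaced nodes a degree-3 polynomial has vanishing fourth forward difference, so
  g(-2) - 4·g(1) + 6·g(4) - 4·g(7) + g(10) = 0.
Substituting the known values and solving for g(1):
  -4·g(1) = 36
  g(1) = -9.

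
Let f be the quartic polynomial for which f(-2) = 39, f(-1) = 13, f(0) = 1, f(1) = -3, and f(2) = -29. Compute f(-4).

Write f(n) = an^4 + bn^3 + cn^2 + dn + e. Substituting each data point gives a linear system:
  16a - 8b + 4c - 2d + e = 39
  a - b + c - d + e = 13
  e = 1
  a + b + c + d + e = -3
  16a + 8b + 4c + 2d + e = -29
Solving the system yields a = -1, b = -3, c = 5, d = -5, e = 1.
So f(n) = -n^4 - 3n^3 + 5n^2 - 5n + 1.
Then f(-4) = 37.

37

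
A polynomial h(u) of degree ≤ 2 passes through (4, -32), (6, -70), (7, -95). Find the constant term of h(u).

-4

Write h(u) = au^2 + bu + c. Substituting each data point gives a linear system:
  16a + 4b + c = -32
  36a + 6b + c = -70
  49a + 7b + c = -95
Solving the system yields a = -2, b = 1, c = -4.
So h(u) = -2u² + u - 4.
The constant term is -4.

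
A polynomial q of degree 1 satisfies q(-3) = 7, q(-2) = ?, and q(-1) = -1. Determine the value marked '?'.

The 2 known points determine the degree-1 polynomial uniquely.
Write q(u) = au + b. Substituting each data point gives a linear system:
  -3a + b = 7
  -a + b = -1
Solving the system yields a = -4, b = -5.
So q(u) = -4u - 5.
Then q(-2) = 3.

3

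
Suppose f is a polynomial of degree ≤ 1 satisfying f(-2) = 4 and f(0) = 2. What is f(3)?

-1

Write f(t) = at + b. Substituting each data point gives a linear system:
  -2a + b = 4
  b = 2
Solving the system yields a = -1, b = 2.
So f(t) = -t + 2.
Then f(3) = -1.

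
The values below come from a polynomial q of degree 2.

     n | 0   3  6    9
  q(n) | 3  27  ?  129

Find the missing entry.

69

The 3 known points determine the degree-2 polynomial uniquely.
Write q(n) = an^2 + bn + c. Substituting each data point gives a linear system:
  c = 3
  9a + 3b + c = 27
  81a + 9b + c = 129
Solving the system yields a = 1, b = 5, c = 3.
So q(n) = n² + 5n + 3.
Then q(6) = 69.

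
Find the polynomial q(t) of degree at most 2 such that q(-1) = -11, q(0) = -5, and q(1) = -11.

Write q(t) = at^2 + bt + c. Substituting each data point gives a linear system:
  a - b + c = -11
  c = -5
  a + b + c = -11
Solving the system yields a = -6, b = 0, c = -5.
So q(t) = -6t^2 - 5.
Check: q(0) = -5. ✓

q(t) = -6t^2 - 5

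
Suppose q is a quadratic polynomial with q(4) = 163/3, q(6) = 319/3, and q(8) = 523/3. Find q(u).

q(u) = 2u^2 + 6u - 5/3

Using the Lagrange interpolation formula with nodes 4, 6, 8:
  L_0(u) = (u - 6)(u - 8) / 8
  L_1(u) = (u - 4)(u - 8) / -4
  L_2(u) = (u - 4)(u - 6) / 8
Then q(u) = 163/3·L_0(u) + 319/3·L_1(u) + 523/3·L_2(u).
Expanding and collecting terms gives q(u) = 2u² + 6u - 5/3.
Check: q(4) = 163/3. ✓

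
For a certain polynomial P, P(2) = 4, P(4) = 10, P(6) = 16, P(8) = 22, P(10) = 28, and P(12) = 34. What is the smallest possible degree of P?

1

Forward differences of the values at u = 2, 4, 6, 8, 10, 12:
  P  : 4  10  16  22  28  34
  Δ  : 6  6  6  6  6
  Δ^2: 0  0  0  0
  Δ^3: 0  0  0
  Δ^4: 0  0
  Δ^5: 0
The first differences are constant (6) and nonzero, while all higher differences vanish, so the minimal degree is 1.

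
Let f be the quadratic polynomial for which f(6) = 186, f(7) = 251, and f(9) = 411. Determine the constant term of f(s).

Write f(s) = as^2 + bs + c. Substituting each data point gives a linear system:
  36a + 6b + c = 186
  49a + 7b + c = 251
  81a + 9b + c = 411
Solving the system yields a = 5, b = 0, c = 6.
So f(s) = 5s^2 + 6.
The constant term is 6.

6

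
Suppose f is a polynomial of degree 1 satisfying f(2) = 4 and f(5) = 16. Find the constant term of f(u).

-4

Write f(u) = au + b. Substituting each data point gives a linear system:
  2a + b = 4
  5a + b = 16
Solving the system yields a = 4, b = -4.
So f(u) = 4u - 4.
The constant term is -4.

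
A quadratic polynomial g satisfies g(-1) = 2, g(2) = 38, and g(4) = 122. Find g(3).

Write g(t) = at^2 + bt + c. Substituting each data point gives a linear system:
  a - b + c = 2
  4a + 2b + c = 38
  16a + 4b + c = 122
Solving the system yields a = 6, b = 6, c = 2.
So g(t) = 6t^2 + 6t + 2.
Then g(3) = 74.

74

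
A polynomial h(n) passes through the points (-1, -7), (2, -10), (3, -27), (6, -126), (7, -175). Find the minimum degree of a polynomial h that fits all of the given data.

Divided differences on the nodes -1, 2, 3, 6, 7:
  order 0: -7  -10  -27  -126  -175
  order 1: -1  -17  -33  -49
  order 2: -4  -4  -4
  order 3: 0  0
  order 4: 0
The order-2 divided differences are all -4 (nonzero) and every higher order vanishes, so the data lies on a polynomial of degree exactly 2.

2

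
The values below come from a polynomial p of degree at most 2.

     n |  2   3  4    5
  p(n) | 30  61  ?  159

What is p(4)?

The 3 known points determine the degree-2 polynomial uniquely.
Write p(n) = an^2 + bn + c. Substituting each data point gives a linear system:
  4a + 2b + c = 30
  9a + 3b + c = 61
  25a + 5b + c = 159
Solving the system yields a = 6, b = 1, c = 4.
So p(n) = 6n² + n + 4.
Then p(4) = 104.

104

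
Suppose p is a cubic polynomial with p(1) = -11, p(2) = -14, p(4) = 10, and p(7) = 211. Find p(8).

Using the Lagrange interpolation formula with nodes 1, 2, 4, 7:
  L_0(x) = (x - 2)(x - 4)(x - 7) / -18
  L_1(x) = (x - 1)(x - 4)(x - 7) / 10
  L_2(x) = (x - 1)(x - 2)(x - 7) / -18
  L_3(x) = (x - 1)(x - 2)(x - 4) / 90
Then p(x) = -11·L_0(x) - 14·L_1(x) + 10·L_2(x) + 211·L_3(x).
Expanding and collecting terms gives p(x) = x^3 - 2x^2 - 4x - 6.
Evaluating at x = 8: p(8) = 346.

346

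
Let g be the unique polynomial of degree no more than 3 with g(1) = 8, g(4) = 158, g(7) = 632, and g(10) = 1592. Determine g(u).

g(u) = u^3 + 6u^2 - u + 2

Using the Lagrange interpolation formula with nodes 1, 4, 7, 10:
  L_0(u) = (u - 4)(u - 7)(u - 10) / -162
  L_1(u) = (u - 1)(u - 7)(u - 10) / 54
  L_2(u) = (u - 1)(u - 4)(u - 10) / -54
  L_3(u) = (u - 1)(u - 4)(u - 7) / 162
Then g(u) = 8·L_0(u) + 158·L_1(u) + 632·L_2(u) + 1592·L_3(u).
Expanding and collecting terms gives g(u) = u³ + 6u² - u + 2.
Check: g(1) = 8. ✓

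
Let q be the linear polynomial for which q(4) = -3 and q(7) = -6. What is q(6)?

Write q(n) = an + b. Substituting each data point gives a linear system:
  4a + b = -3
  7a + b = -6
Solving the system yields a = -1, b = 1.
So q(n) = -n + 1.
Then q(6) = -5.

-5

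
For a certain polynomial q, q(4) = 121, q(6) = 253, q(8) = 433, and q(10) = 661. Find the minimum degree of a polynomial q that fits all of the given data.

Forward differences of the values at u = 4, 6, 8, 10:
  q  : 121  253  433  661
  Δ  : 132  180  228
  Δ^2: 48  48
  Δ^3: 0
The second differences are constant (48) and nonzero, while all higher differences vanish, so the minimal degree is 2.

2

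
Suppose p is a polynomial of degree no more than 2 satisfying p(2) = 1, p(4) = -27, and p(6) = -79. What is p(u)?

p(u) = -3u^2 + 4u + 5

Write p(u) = au^2 + bu + c. Substituting each data point gives a linear system:
  4a + 2b + c = 1
  16a + 4b + c = -27
  36a + 6b + c = -79
Solving the system yields a = -3, b = 4, c = 5.
So p(u) = -3u² + 4u + 5.
Check: p(4) = -27. ✓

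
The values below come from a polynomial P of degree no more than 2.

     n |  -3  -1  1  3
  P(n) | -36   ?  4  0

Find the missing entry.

-8

On equispaced nodes a degree-2 polynomial has vanishing third forward difference, so
  - P(-3) + 3·P(-1) - 3·P(1) + P(3) = 0.
Substituting the known values and solving for P(-1):
  3·P(-1) = -24
  P(-1) = -8.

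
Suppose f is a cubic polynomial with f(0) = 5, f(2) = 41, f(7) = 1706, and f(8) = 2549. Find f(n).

f(n) = 5n^3 - 2n + 5

Write f(n) = an^3 + bn^2 + cn + d. Substituting each data point gives a linear system:
  d = 5
  8a + 4b + 2c + d = 41
  343a + 49b + 7c + d = 1706
  512a + 64b + 8c + d = 2549
Solving the system yields a = 5, b = 0, c = -2, d = 5.
So f(n) = 5n³ - 2n + 5.
Check: f(2) = 41. ✓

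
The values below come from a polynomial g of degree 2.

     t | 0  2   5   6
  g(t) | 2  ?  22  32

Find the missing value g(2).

The 3 known points determine the degree-2 polynomial uniquely.
Write g(t) = at^2 + bt + c. Substituting each data point gives a linear system:
  c = 2
  25a + 5b + c = 22
  36a + 6b + c = 32
Solving the system yields a = 1, b = -1, c = 2.
So g(t) = t^2 - t + 2.
Then g(2) = 4.

4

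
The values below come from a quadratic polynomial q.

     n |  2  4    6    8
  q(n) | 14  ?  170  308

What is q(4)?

On equispaced nodes a degree-2 polynomial has vanishing third forward difference, so
  - q(2) + 3·q(4) - 3·q(6) + q(8) = 0.
Substituting the known values and solving for q(4):
  3·q(4) = 216
  q(4) = 72.

72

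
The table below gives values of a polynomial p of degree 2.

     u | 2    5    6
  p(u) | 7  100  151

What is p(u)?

Using the Lagrange interpolation formula with nodes 2, 5, 6:
  L_0(u) = (u - 5)(u - 6) / 12
  L_1(u) = (u - 2)(u - 6) / -3
  L_2(u) = (u - 2)(u - 5) / 4
Then p(u) = 7·L_0(u) + 100·L_1(u) + 151·L_2(u).
Expanding and collecting terms gives p(u) = 5u² - 4u - 5.
Check: p(6) = 151. ✓

p(u) = 5u^2 - 4u - 5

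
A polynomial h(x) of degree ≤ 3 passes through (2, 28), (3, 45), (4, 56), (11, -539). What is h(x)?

Write h(x) = ax^3 + bx^2 + cx + d. Substituting each data point gives a linear system:
  8a + 4b + 2c + d = 28
  27a + 9b + 3c + d = 45
  64a + 16b + 4c + d = 56
  1331a + 121b + 11c + d = -539
Solving the system yields a = -1, b = 6, c = 6, d = 0.
So h(x) = -x³ + 6x² + 6x.
Check: h(3) = 45. ✓

h(x) = -x^3 + 6x^2 + 6x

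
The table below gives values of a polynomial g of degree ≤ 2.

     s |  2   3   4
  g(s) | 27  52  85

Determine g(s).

g(s) = 4s^2 + 5s + 1

Using the Lagrange interpolation formula with nodes 2, 3, 4:
  L_0(s) = (s - 3)(s - 4) / 2
  L_1(s) = (s - 2)(s - 4) / -1
  L_2(s) = (s - 2)(s - 3) / 2
Then g(s) = 27·L_0(s) + 52·L_1(s) + 85·L_2(s).
Expanding and collecting terms gives g(s) = 4s^2 + 5s + 1.
Check: g(2) = 27. ✓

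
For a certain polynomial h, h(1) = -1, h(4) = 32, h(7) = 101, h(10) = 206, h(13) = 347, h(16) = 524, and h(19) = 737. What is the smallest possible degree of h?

2

Forward differences of the values at u = 1, 4, 7, 10, 13, 16, 19:
  h  : -1  32  101  206  347  524  737
  Δ  : 33  69  105  141  177  213
  Δ^2: 36  36  36  36  36
  Δ^3: 0  0  0  0
  Δ^4: 0  0  0
  Δ^5: 0  0
  Δ^6: 0
The second differences are constant (36) and nonzero, while all higher differences vanish, so the minimal degree is 2.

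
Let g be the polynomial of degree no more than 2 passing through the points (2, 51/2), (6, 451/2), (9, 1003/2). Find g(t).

g(t) = 6t^2 + 2t - 5/2

Write g(t) = at^2 + bt + c. Substituting each data point gives a linear system:
  4a + 2b + c = 51/2
  36a + 6b + c = 451/2
  81a + 9b + c = 1003/2
Solving the system yields a = 6, b = 2, c = -5/2.
So g(t) = 6t² + 2t - 5/2.
Check: g(2) = 51/2. ✓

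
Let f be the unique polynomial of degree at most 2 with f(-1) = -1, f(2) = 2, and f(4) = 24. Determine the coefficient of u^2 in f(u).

2

Write f(u) = au^2 + bu + c. Substituting each data point gives a linear system:
  a - b + c = -1
  4a + 2b + c = 2
  16a + 4b + c = 24
Solving the system yields a = 2, b = -1, c = -4.
So f(u) = 2u² - u - 4.
The leading coefficient is 2.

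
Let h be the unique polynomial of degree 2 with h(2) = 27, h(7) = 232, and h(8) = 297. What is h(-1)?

Write h(u) = au^2 + bu + c. Substituting each data point gives a linear system:
  4a + 2b + c = 27
  49a + 7b + c = 232
  64a + 8b + c = 297
Solving the system yields a = 4, b = 5, c = 1.
So h(u) = 4u^2 + 5u + 1.
Then h(-1) = 0.

0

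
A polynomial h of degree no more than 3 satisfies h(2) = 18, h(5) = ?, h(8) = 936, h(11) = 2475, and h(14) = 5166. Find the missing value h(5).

On equispaced nodes a degree-3 polynomial has vanishing fourth forward difference, so
  h(2) - 4·h(5) + 6·h(8) - 4·h(11) + h(14) = 0.
Substituting the known values and solving for h(5):
  -4·h(5) = -900
  h(5) = 225.

225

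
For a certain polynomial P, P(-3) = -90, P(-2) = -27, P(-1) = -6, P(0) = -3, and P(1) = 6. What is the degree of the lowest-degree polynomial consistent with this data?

Forward differences of the values at n = -3, -2, -1, 0, 1:
  P  : -90  -27  -6  -3  6
  Δ  : 63  21  3  9
  Δ^2: -42  -18  6
  Δ^3: 24  24
  Δ^4: 0
The third differences are constant (24) and nonzero, while all higher differences vanish, so the minimal degree is 3.

3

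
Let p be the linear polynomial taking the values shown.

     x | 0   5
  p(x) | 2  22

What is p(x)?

Using the Lagrange interpolation formula with nodes 0, 5:
  L_0(x) = (x - 5) / -5
  L_1(x) = x / 5
Then p(x) = 2·L_0(x) + 22·L_1(x).
Expanding and collecting terms gives p(x) = 4x + 2.
Check: p(5) = 22. ✓

p(x) = 4x + 2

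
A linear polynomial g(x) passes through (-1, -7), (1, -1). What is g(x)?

Using the Lagrange interpolation formula with nodes -1, 1:
  L_0(x) = (x - 1) / -2
  L_1(x) = (x + 1) / 2
Then g(x) = -7·L_0(x) - 1·L_1(x).
Expanding and collecting terms gives g(x) = 3x - 4.
Check: g(1) = -1. ✓

g(x) = 3x - 4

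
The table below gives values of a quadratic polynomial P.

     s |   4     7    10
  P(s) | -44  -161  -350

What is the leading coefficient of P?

Write P(s) = as^2 + bs + c. Substituting each data point gives a linear system:
  16a + 4b + c = -44
  49a + 7b + c = -161
  100a + 10b + c = -350
Solving the system yields a = -4, b = 5, c = 0.
So P(s) = -4s² + 5s.
The leading coefficient is -4.

-4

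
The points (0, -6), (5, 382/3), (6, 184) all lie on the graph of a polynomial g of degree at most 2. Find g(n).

g(n) = 5n^2 + (5/3)n - 6

Write g(n) = an^2 + bn + c. Substituting each data point gives a linear system:
  c = -6
  25a + 5b + c = 382/3
  36a + 6b + c = 184
Solving the system yields a = 5, b = 5/3, c = -6.
So g(n) = 5n² + (5/3)n - 6.
Check: g(6) = 184. ✓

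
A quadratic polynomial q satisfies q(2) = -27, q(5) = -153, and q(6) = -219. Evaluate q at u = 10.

-603

Using the Lagrange interpolation formula with nodes 2, 5, 6:
  L_0(u) = (u - 5)(u - 6) / 12
  L_1(u) = (u - 2)(u - 6) / -3
  L_2(u) = (u - 2)(u - 5) / 4
Then q(u) = -27·L_0(u) - 153·L_1(u) - 219·L_2(u).
Expanding and collecting terms gives q(u) = -6u^2 - 3.
Evaluating at u = 10: q(10) = -603.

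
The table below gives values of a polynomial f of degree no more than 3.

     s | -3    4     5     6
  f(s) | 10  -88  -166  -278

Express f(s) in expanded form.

f(s) = -s^3 - 2s^2 + s + 4

Write f(s) = as^3 + bs^2 + cs + d. Substituting each data point gives a linear system:
  -27a + 9b - 3c + d = 10
  64a + 16b + 4c + d = -88
  125a + 25b + 5c + d = -166
  216a + 36b + 6c + d = -278
Solving the system yields a = -1, b = -2, c = 1, d = 4.
So f(s) = -s³ - 2s² + s + 4.
Check: f(5) = -166. ✓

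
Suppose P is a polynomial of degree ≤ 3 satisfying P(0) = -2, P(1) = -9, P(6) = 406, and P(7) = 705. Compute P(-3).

Write P(x) = ax^3 + bx^2 + cx + d. Substituting each data point gives a linear system:
  d = -2
  a + b + c + d = -9
  216a + 36b + 6c + d = 406
  343a + 49b + 7c + d = 705
Solving the system yields a = 3, b = -6, c = -4, d = -2.
So P(x) = 3x^3 - 6x^2 - 4x - 2.
Then P(-3) = -125.

-125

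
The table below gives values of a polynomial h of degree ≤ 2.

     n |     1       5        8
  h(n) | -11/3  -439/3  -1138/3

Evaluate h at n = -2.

Using the Lagrange interpolation formula with nodes 1, 5, 8:
  L_0(n) = (n - 5)(n - 8) / 28
  L_1(n) = (n - 1)(n - 8) / -12
  L_2(n) = (n - 1)(n - 5) / 21
Then h(n) = -11/3·L_0(n) - 439/3·L_1(n) - 1138/3·L_2(n).
Expanding and collecting terms gives h(n) = -6n² + (1/3)n + 2.
Evaluating at n = -2: h(-2) = -68/3.

-68/3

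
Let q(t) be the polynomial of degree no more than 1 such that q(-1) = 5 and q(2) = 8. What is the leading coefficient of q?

Write q(t) = at + b. Substituting each data point gives a linear system:
  -a + b = 5
  2a + b = 8
Solving the system yields a = 1, b = 6.
So q(t) = t + 6.
The leading coefficient is 1.

1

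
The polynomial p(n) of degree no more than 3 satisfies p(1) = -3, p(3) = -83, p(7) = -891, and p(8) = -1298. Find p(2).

Using the Lagrange interpolation formula with nodes 1, 3, 7, 8:
  L_0(n) = (n - 3)(n - 7)(n - 8) / -84
  L_1(n) = (n - 1)(n - 7)(n - 8) / 40
  L_2(n) = (n - 1)(n - 3)(n - 8) / -24
  L_3(n) = (n - 1)(n - 3)(n - 7) / 35
Then p(n) = -3·L_0(n) - 83·L_1(n) - 891·L_2(n) - 1298·L_3(n).
Expanding and collecting terms gives p(n) = -2n³ - 5n² + 6n - 2.
Evaluating at n = 2: p(2) = -26.

-26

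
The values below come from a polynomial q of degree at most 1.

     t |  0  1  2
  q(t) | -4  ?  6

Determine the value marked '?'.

1

On equispaced nodes a degree-1 polynomial has vanishing second forward difference, so
  q(0) - 2·q(1) + q(2) = 0.
Substituting the known values and solving for q(1):
  -2·q(1) = -2
  q(1) = 1.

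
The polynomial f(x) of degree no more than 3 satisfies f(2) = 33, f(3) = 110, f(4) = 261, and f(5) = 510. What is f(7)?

Write f(x) = ax^3 + bx^2 + cx + d. Substituting each data point gives a linear system:
  8a + 4b + 2c + d = 33
  27a + 9b + 3c + d = 110
  64a + 16b + 4c + d = 261
  125a + 25b + 5c + d = 510
Solving the system yields a = 4, b = 1, c = -4, d = 5.
So f(x) = 4x^3 + x^2 - 4x + 5.
Then f(7) = 1398.

1398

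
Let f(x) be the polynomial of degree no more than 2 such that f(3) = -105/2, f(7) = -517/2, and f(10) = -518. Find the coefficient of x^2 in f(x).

Write f(x) = ax^2 + bx + c. Substituting each data point gives a linear system:
  9a + 3b + c = -105/2
  49a + 7b + c = -517/2
  100a + 10b + c = -518
Solving the system yields a = -5, b = -3/2, c = -3.
So f(x) = -5x^2 - (3/2)x - 3.
The leading coefficient is -5.

-5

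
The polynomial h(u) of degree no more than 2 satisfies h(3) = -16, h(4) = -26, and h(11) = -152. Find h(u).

h(u) = -u^2 - 3u + 2

Using the Lagrange interpolation formula with nodes 3, 4, 11:
  L_0(u) = (u - 4)(u - 11) / 8
  L_1(u) = (u - 3)(u - 11) / -7
  L_2(u) = (u - 3)(u - 4) / 56
Then h(u) = -16·L_0(u) - 26·L_1(u) - 152·L_2(u).
Expanding and collecting terms gives h(u) = -u^2 - 3u + 2.
Check: h(11) = -152. ✓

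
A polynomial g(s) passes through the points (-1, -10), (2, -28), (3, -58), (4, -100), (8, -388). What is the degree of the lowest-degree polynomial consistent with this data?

Divided differences on the nodes -1, 2, 3, 4, 8:
  order 0: -10  -28  -58  -100  -388
  order 1: -6  -30  -42  -72
  order 2: -6  -6  -6
  order 3: 0  0
  order 4: 0
The order-2 divided differences are all -6 (nonzero) and every higher order vanishes, so the data lies on a polynomial of degree exactly 2.

2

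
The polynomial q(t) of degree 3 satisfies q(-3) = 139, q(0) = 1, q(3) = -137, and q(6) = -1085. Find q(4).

Using the Lagrange interpolation formula with nodes -3, 0, 3, 6:
  L_0(t) = t(t - 3)(t - 6) / -162
  L_1(t) = (t + 3)(t - 3)(t - 6) / 54
  L_2(t) = (t + 3)t(t - 6) / -54
  L_3(t) = (t + 3)t(t - 3) / 162
Then q(t) = 139·L_0(t) + 1·L_1(t) - 137·L_2(t) - 1085·L_3(t).
Expanding and collecting terms gives q(t) = -5t^3 - t + 1.
Evaluating at t = 4: q(4) = -323.

-323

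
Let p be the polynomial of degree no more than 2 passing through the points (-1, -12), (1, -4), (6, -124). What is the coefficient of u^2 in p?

Write p(u) = au^2 + bu + c. Substituting each data point gives a linear system:
  a - b + c = -12
  a + b + c = -4
  36a + 6b + c = -124
Solving the system yields a = -4, b = 4, c = -4.
So p(u) = -4u^2 + 4u - 4.
The leading coefficient is -4.

-4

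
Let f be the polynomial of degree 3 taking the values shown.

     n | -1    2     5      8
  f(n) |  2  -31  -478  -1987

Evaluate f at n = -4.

269

Write f(n) = an^3 + bn^2 + cn + d. Substituting each data point gives a linear system:
  -a + b - c + d = 2
  8a + 4b + 2c + d = -31
  125a + 25b + 5c + d = -478
  512a + 64b + 8c + d = -1987
Solving the system yields a = -4, b = 1, c = 0, d = -3.
So f(n) = -4n^3 + n^2 - 3.
Then f(-4) = 269.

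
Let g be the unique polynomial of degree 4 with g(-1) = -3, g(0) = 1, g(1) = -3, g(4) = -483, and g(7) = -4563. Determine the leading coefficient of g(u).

-2

Write g(u) = au^4 + bu^3 + cu^2 + du + e. Substituting each data point gives a linear system:
  a - b + c - d + e = -3
  e = 1
  a + b + c + d + e = -3
  256a + 64b + 16c + 4d + e = -483
  2401a + 343b + 49c + 7d + e = -4563
Solving the system yields a = -2, b = 1, c = -2, d = -1, e = 1.
So g(u) = -2u⁴ + u³ - 2u² - u + 1.
The leading coefficient is -2.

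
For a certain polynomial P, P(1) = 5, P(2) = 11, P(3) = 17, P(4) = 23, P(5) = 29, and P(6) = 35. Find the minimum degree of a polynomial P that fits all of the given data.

Forward differences of the values at s = 1, 2, 3, 4, 5, 6:
  P  : 5  11  17  23  29  35
  Δ  : 6  6  6  6  6
  Δ^2: 0  0  0  0
  Δ^3: 0  0  0
  Δ^4: 0  0
  Δ^5: 0
The first differences are constant (6) and nonzero, while all higher differences vanish, so the minimal degree is 1.

1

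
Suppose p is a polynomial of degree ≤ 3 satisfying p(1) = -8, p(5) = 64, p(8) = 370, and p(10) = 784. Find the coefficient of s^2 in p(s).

Write p(s) = as^3 + bs^2 + cs + d. Substituting each data point gives a linear system:
  a + b + c + d = -8
  125a + 25b + 5c + d = 64
  512a + 64b + 8c + d = 370
  1000a + 100b + 10c + d = 784
Solving the system yields a = 1, b = -2, c = -1, d = -6.
So p(s) = s^3 - 2s^2 - s - 6.
The coefficient of s^2 is -2.

-2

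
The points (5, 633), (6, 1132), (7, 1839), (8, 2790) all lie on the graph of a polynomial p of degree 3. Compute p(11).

7467

Write p(s) = as^3 + bs^2 + cs + d. Substituting each data point gives a linear system:
  125a + 25b + 5c + d = 633
  216a + 36b + 6c + d = 1132
  343a + 49b + 7c + d = 1839
  512a + 64b + 8c + d = 2790
Solving the system yields a = 6, b = -4, c = -3, d = -2.
So p(s) = 6s^3 - 4s^2 - 3s - 2.
Then p(11) = 7467.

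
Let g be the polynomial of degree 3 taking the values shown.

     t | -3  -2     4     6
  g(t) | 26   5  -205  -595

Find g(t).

g(t) = -2t^3 - 4t^2 - 3t - 1

Using the Lagrange interpolation formula with nodes -3, -2, 4, 6:
  L_0(t) = (t + 2)(t - 4)(t - 6) / -63
  L_1(t) = (t + 3)(t - 4)(t - 6) / 48
  L_2(t) = (t + 3)(t + 2)(t - 6) / -84
  L_3(t) = (t + 3)(t + 2)(t - 4) / 144
Then g(t) = 26·L_0(t) + 5·L_1(t) - 205·L_2(t) - 595·L_3(t).
Expanding and collecting terms gives g(t) = -2t^3 - 4t^2 - 3t - 1.
Check: g(-3) = 26. ✓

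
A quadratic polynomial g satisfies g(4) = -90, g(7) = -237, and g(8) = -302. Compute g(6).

-180

Using the Lagrange interpolation formula with nodes 4, 7, 8:
  L_0(x) = (x - 7)(x - 8) / 12
  L_1(x) = (x - 4)(x - 8) / -3
  L_2(x) = (x - 4)(x - 7) / 4
Then g(x) = -90·L_0(x) - 237·L_1(x) - 302·L_2(x).
Expanding and collecting terms gives g(x) = -4x^2 - 5x - 6.
Evaluating at x = 6: g(6) = -180.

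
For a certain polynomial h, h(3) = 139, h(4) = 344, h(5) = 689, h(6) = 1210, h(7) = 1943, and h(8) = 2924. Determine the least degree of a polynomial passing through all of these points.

3

Forward differences of the values at t = 3, 4, 5, 6, 7, 8:
  h  : 139  344  689  1210  1943  2924
  Δ  : 205  345  521  733  981
  Δ^2: 140  176  212  248
  Δ^3: 36  36  36
  Δ^4: 0  0
  Δ^5: 0
The third differences are constant (36) and nonzero, while all higher differences vanish, so the minimal degree is 3.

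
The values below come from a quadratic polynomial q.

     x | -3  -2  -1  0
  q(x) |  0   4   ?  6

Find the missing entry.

6

On equispaced nodes a degree-2 polynomial has vanishing third forward difference, so
  - q(-3) + 3·q(-2) - 3·q(-1) + q(0) = 0.
Substituting the known values and solving for q(-1):
  -3·q(-1) = -18
  q(-1) = 6.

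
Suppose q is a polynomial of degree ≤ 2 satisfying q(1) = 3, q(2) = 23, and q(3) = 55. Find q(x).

Using the Lagrange interpolation formula with nodes 1, 2, 3:
  L_0(x) = (x - 2)(x - 3) / 2
  L_1(x) = (x - 1)(x - 3) / -1
  L_2(x) = (x - 1)(x - 2) / 2
Then q(x) = 3·L_0(x) + 23·L_1(x) + 55·L_2(x).
Expanding and collecting terms gives q(x) = 6x² + 2x - 5.
Check: q(1) = 3. ✓

q(x) = 6x^2 + 2x - 5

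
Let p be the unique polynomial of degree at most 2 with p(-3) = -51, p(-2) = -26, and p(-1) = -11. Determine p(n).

p(n) = -5n^2 - 6

Using the Lagrange interpolation formula with nodes -3, -2, -1:
  L_0(n) = (n + 2)(n + 1) / 2
  L_1(n) = (n + 3)(n + 1) / -1
  L_2(n) = (n + 3)(n + 2) / 2
Then p(n) = -51·L_0(n) - 26·L_1(n) - 11·L_2(n).
Expanding and collecting terms gives p(n) = -5n^2 - 6.
Check: p(-1) = -11. ✓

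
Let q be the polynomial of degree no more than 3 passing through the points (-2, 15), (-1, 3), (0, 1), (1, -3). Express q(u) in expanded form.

q(u) = -2u^3 - u^2 - u + 1

Using the Lagrange interpolation formula with nodes -2, -1, 0, 1:
  L_0(u) = (u + 1)u(u - 1) / -6
  L_1(u) = (u + 2)u(u - 1) / 2
  L_2(u) = (u + 2)(u + 1)(u - 1) / -2
  L_3(u) = (u + 2)(u + 1)u / 6
Then q(u) = 15·L_0(u) + 3·L_1(u) + 1·L_2(u) - 3·L_3(u).
Expanding and collecting terms gives q(u) = -2u^3 - u^2 - u + 1.
Check: q(-2) = 15. ✓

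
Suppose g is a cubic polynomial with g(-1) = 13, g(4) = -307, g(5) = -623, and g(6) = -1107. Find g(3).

-123

Write g(t) = at^3 + bt^2 + ct + d. Substituting each data point gives a linear system:
  -a + b - c + d = 13
  64a + 16b + 4c + d = -307
  125a + 25b + 5c + d = -623
  216a + 36b + 6c + d = -1107
Solving the system yields a = -6, b = 6, c = -4, d = -3.
So g(t) = -6t^3 + 6t^2 - 4t - 3.
Then g(3) = -123.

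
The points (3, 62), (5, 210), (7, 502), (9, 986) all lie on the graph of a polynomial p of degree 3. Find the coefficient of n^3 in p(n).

1

Write p(n) = an^3 + bn^2 + cn + d. Substituting each data point gives a linear system:
  27a + 9b + 3c + d = 62
  125a + 25b + 5c + d = 210
  343a + 49b + 7c + d = 502
  729a + 81b + 9c + d = 986
Solving the system yields a = 1, b = 3, c = 1, d = 5.
So p(n) = n^3 + 3n^2 + n + 5.
The leading coefficient is 1.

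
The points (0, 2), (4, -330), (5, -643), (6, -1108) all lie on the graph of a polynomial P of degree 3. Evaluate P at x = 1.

-3

Using the Lagrange interpolation formula with nodes 0, 4, 5, 6:
  L_0(x) = (x - 4)(x - 5)(x - 6) / -120
  L_1(x) = x(x - 5)(x - 6) / 8
  L_2(x) = x(x - 4)(x - 6) / -5
  L_3(x) = x(x - 4)(x - 5) / 12
Then P(x) = 2·L_0(x) - 330·L_1(x) - 643·L_2(x) - 1108·L_3(x).
Expanding and collecting terms gives P(x) = -5x^3 - x^2 + x + 2.
Evaluating at x = 1: P(1) = -3.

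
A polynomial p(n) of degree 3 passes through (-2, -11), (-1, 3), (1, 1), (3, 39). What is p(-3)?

-51

Write p(n) = an^3 + bn^2 + cn + d. Substituting each data point gives a linear system:
  -8a + 4b - 2c + d = -11
  -a + b - c + d = 3
  a + b + c + d = 1
  27a + 9b + 3c + d = 39
Solving the system yields a = 2, b = -1, c = -3, d = 3.
So p(n) = 2n^3 - n^2 - 3n + 3.
Then p(-3) = -51.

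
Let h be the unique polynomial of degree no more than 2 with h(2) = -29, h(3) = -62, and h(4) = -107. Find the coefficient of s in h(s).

-3

Write h(s) = as^2 + bs + c. Substituting each data point gives a linear system:
  4a + 2b + c = -29
  9a + 3b + c = -62
  16a + 4b + c = -107
Solving the system yields a = -6, b = -3, c = 1.
So h(s) = -6s^2 - 3s + 1.
The coefficient of s is -3.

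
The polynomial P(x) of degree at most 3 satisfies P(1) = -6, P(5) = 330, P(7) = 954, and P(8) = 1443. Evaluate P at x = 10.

Write P(x) = ax^3 + bx^2 + cx + d. Substituting each data point gives a linear system:
  a + b + c + d = -6
  125a + 25b + 5c + d = 330
  343a + 49b + 7c + d = 954
  512a + 64b + 8c + d = 1443
Solving the system yields a = 3, b = -1, c = -3, d = -5.
So P(x) = 3x³ - x² - 3x - 5.
Then P(10) = 2865.

2865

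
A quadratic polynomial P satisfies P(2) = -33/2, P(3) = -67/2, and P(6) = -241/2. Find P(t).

P(t) = -3t^2 - 2t - 1/2

Using the Lagrange interpolation formula with nodes 2, 3, 6:
  L_0(t) = (t - 3)(t - 6) / 4
  L_1(t) = (t - 2)(t - 6) / -3
  L_2(t) = (t - 2)(t - 3) / 12
Then P(t) = -33/2·L_0(t) - 67/2·L_1(t) - 241/2·L_2(t).
Expanding and collecting terms gives P(t) = -3t^2 - 2t - 1/2.
Check: P(6) = -241/2. ✓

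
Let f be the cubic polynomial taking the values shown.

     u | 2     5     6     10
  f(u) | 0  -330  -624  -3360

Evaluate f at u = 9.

Write f(u) = au^3 + bu^2 + cu + d. Substituting each data point gives a linear system:
  8a + 4b + 2c + d = 0
  125a + 25b + 5c + d = -330
  216a + 36b + 6c + d = -624
  1000a + 100b + 10c + d = -3360
Solving the system yields a = -4, b = 6, c = 4, d = 0.
So f(u) = -4u³ + 6u² + 4u.
Then f(9) = -2394.

-2394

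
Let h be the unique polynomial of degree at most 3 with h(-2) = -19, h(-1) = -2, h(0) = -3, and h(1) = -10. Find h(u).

h(u) = 2u^3 - 3u^2 - 6u - 3

Write h(u) = au^3 + bu^2 + cu + d. Substituting each data point gives a linear system:
  -8a + 4b - 2c + d = -19
  -a + b - c + d = -2
  d = -3
  a + b + c + d = -10
Solving the system yields a = 2, b = -3, c = -6, d = -3.
So h(u) = 2u^3 - 3u^2 - 6u - 3.
Check: h(-1) = -2. ✓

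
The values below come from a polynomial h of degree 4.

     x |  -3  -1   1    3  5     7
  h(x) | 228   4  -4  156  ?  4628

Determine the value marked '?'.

On equispaced nodes a degree-4 polynomial has vanishing fifth forward difference, so
  - h(-3) + 5·h(-1) - 10·h(1) + 10·h(3) - 5·h(5) + h(7) = 0.
Substituting the known values and solving for h(5):
  -5·h(5) = -6020
  h(5) = 1204.

1204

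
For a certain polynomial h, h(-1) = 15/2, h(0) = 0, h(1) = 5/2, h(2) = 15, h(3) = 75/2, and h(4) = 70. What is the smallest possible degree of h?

2

Forward differences of the values at x = -1, 0, 1, 2, 3, 4:
  h  : 15/2  0  5/2  15  75/2  70
  Δ  : -15/2  5/2  25/2  45/2  65/2
  Δ^2: 10  10  10  10
  Δ^3: 0  0  0
  Δ^4: 0  0
  Δ^5: 0
The second differences are constant (10) and nonzero, while all higher differences vanish, so the minimal degree is 2.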